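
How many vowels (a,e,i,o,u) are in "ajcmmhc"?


Input: ajcmmhc
Checking each character:
  'a' at position 0: vowel (running total: 1)
  'j' at position 1: consonant
  'c' at position 2: consonant
  'm' at position 3: consonant
  'm' at position 4: consonant
  'h' at position 5: consonant
  'c' at position 6: consonant
Total vowels: 1

1


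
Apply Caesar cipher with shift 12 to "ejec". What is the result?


Caesar cipher: shift "ejec" by 12
  'e' (pos 4) + 12 = pos 16 = 'q'
  'j' (pos 9) + 12 = pos 21 = 'v'
  'e' (pos 4) + 12 = pos 16 = 'q'
  'c' (pos 2) + 12 = pos 14 = 'o'
Result: qvqo

qvqo


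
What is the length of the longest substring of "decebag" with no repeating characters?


Input: "decebag"
Sliding window (track last position of each char):
  Position 0 ('d'): window [0,0] length 1 -- new best
  Position 1 ('e'): window [0,1] length 2 -- new best
  Position 2 ('c'): window [0,2] length 3 -- new best
  Position 3 ('e'): repeat (last at 1), move window start to 2
  Position 3 ('e'): window [2,3] length 2
  Position 4 ('b'): window [2,4] length 3
  Position 5 ('a'): window [2,5] length 4 -- new best
  Position 6 ('g'): window [2,6] length 5 -- new best
Longest substring with no repeats: "cebag" with length 5

5


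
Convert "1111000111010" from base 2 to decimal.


Input: "1111000111010" in base 2
Positional expansion:
  Digit '1' (value 1) x 2^12 = 4096
  Digit '1' (value 1) x 2^11 = 2048
  Digit '1' (value 1) x 2^10 = 1024
  Digit '1' (value 1) x 2^9 = 512
  Digit '0' (value 0) x 2^8 = 0
  Digit '0' (value 0) x 2^7 = 0
  Digit '0' (value 0) x 2^6 = 0
  Digit '1' (value 1) x 2^5 = 32
  Digit '1' (value 1) x 2^4 = 16
  Digit '1' (value 1) x 2^3 = 8
  Digit '0' (value 0) x 2^2 = 0
  Digit '1' (value 1) x 2^1 = 2
  Digit '0' (value 0) x 2^0 = 0
Sum = 7738

7738


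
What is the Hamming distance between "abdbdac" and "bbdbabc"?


Comparing "abdbdac" and "bbdbabc" position by position:
  Position 0: 'a' vs 'b' => differ
  Position 1: 'b' vs 'b' => same
  Position 2: 'd' vs 'd' => same
  Position 3: 'b' vs 'b' => same
  Position 4: 'd' vs 'a' => differ
  Position 5: 'a' vs 'b' => differ
  Position 6: 'c' vs 'c' => same
Total differences (Hamming distance): 3

3


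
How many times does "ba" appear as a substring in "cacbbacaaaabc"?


Searching for "ba" in "cacbbacaaaabc"
Scanning each position:
  Position 0: "ca" => no
  Position 1: "ac" => no
  Position 2: "cb" => no
  Position 3: "bb" => no
  Position 4: "ba" => MATCH
  Position 5: "ac" => no
  Position 6: "ca" => no
  Position 7: "aa" => no
  Position 8: "aa" => no
  Position 9: "aa" => no
  Position 10: "ab" => no
  Position 11: "bc" => no
Total occurrences: 1

1


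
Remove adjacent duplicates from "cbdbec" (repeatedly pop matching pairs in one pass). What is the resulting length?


Input: cbdbec
Stack-based adjacent duplicate removal:
  Read 'c': push. Stack: c
  Read 'b': push. Stack: cb
  Read 'd': push. Stack: cbd
  Read 'b': push. Stack: cbdb
  Read 'e': push. Stack: cbdbe
  Read 'c': push. Stack: cbdbec
Final stack: "cbdbec" (length 6)

6


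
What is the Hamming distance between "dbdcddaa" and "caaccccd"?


Comparing "dbdcddaa" and "caaccccd" position by position:
  Position 0: 'd' vs 'c' => differ
  Position 1: 'b' vs 'a' => differ
  Position 2: 'd' vs 'a' => differ
  Position 3: 'c' vs 'c' => same
  Position 4: 'd' vs 'c' => differ
  Position 5: 'd' vs 'c' => differ
  Position 6: 'a' vs 'c' => differ
  Position 7: 'a' vs 'd' => differ
Total differences (Hamming distance): 7

7


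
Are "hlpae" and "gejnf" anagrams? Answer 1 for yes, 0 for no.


Strings: "hlpae", "gejnf"
Sorted first:  aehlp
Sorted second: efgjn
Differ at position 0: 'a' vs 'e' => not anagrams

0


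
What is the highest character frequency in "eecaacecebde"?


Input: eecaacecebde
Character counts:
  'a': 2
  'b': 1
  'c': 3
  'd': 1
  'e': 5
Maximum frequency: 5

5


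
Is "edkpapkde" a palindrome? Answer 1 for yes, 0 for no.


Input: edkpapkde
Reversed: edkpapkde
  Compare pos 0 ('e') with pos 8 ('e'): match
  Compare pos 1 ('d') with pos 7 ('d'): match
  Compare pos 2 ('k') with pos 6 ('k'): match
  Compare pos 3 ('p') with pos 5 ('p'): match
Result: palindrome

1


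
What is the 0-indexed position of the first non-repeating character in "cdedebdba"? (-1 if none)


Input: cdedebdba
Character frequencies:
  'a': 1
  'b': 2
  'c': 1
  'd': 3
  'e': 2
Scanning left to right for freq == 1:
  Position 0 ('c'): unique! => answer = 0

0


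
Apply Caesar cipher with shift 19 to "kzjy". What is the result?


Caesar cipher: shift "kzjy" by 19
  'k' (pos 10) + 19 = pos 3 = 'd'
  'z' (pos 25) + 19 = pos 18 = 's'
  'j' (pos 9) + 19 = pos 2 = 'c'
  'y' (pos 24) + 19 = pos 17 = 'r'
Result: dscr

dscr


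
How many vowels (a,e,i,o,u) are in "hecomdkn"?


Input: hecomdkn
Checking each character:
  'h' at position 0: consonant
  'e' at position 1: vowel (running total: 1)
  'c' at position 2: consonant
  'o' at position 3: vowel (running total: 2)
  'm' at position 4: consonant
  'd' at position 5: consonant
  'k' at position 6: consonant
  'n' at position 7: consonant
Total vowels: 2

2


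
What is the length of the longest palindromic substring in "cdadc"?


Input: "cdadc"
Checking substrings for palindromes:
  [0:5] "cdadc" (len 5) => palindrome
  [1:4] "dad" (len 3) => palindrome
Longest palindromic substring: "cdadc" with length 5

5


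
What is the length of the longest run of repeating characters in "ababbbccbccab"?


Input: "ababbbccbccab"
Scanning for longest run:
  Position 1 ('b'): new char, reset run to 1
  Position 2 ('a'): new char, reset run to 1
  Position 3 ('b'): new char, reset run to 1
  Position 4 ('b'): continues run of 'b', length=2
  Position 5 ('b'): continues run of 'b', length=3
  Position 6 ('c'): new char, reset run to 1
  Position 7 ('c'): continues run of 'c', length=2
  Position 8 ('b'): new char, reset run to 1
  Position 9 ('c'): new char, reset run to 1
  Position 10 ('c'): continues run of 'c', length=2
  Position 11 ('a'): new char, reset run to 1
  Position 12 ('b'): new char, reset run to 1
Longest run: 'b' with length 3

3


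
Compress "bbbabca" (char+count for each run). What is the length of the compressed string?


Input: bbbabca
Runs:
  'b' x 3 => "b3"
  'a' x 1 => "a1"
  'b' x 1 => "b1"
  'c' x 1 => "c1"
  'a' x 1 => "a1"
Compressed: "b3a1b1c1a1"
Compressed length: 10

10


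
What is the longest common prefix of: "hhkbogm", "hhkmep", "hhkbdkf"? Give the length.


Words: hhkbogm, hhkmep, hhkbdkf
  Position 0: all 'h' => match
  Position 1: all 'h' => match
  Position 2: all 'k' => match
  Position 3: ('b', 'm', 'b') => mismatch, stop
LCP = "hhk" (length 3)

3


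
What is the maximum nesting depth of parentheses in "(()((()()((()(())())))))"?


Input: "(()((()()((()(())())))))"
Tracking depth:
  Position 0 '(': depth becomes 1
  Position 1 '(': depth becomes 2
  Position 2 ')': depth becomes 1
  Position 3 '(': depth becomes 2
  Position 4 '(': depth becomes 3
  Position 5 '(': depth becomes 4
  Position 6 ')': depth becomes 3
  Position 7 '(': depth becomes 4
  Position 8 ')': depth becomes 3
  Position 9 '(': depth becomes 4
  Position 10 '(': depth becomes 5
  Position 11 '(': depth becomes 6
  Position 12 ')': depth becomes 5
  Position 13 '(': depth becomes 6
  Position 14 '(': depth becomes 7
  Position 15 ')': depth becomes 6
  Position 16 ')': depth becomes 5
  Position 17 '(': depth becomes 6
  Position 18 ')': depth becomes 5
  Position 19 ')': depth becomes 4
  Position 20 ')': depth becomes 3
  Position 21 ')': depth becomes 2
  Position 22 ')': depth becomes 1
  Position 23 ')': depth becomes 0
Maximum depth reached: 7

7


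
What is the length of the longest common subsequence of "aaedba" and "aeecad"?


LCS of "aaedba" and "aeecad"
DP table:
           a    e    e    c    a    d
      0    0    0    0    0    0    0
  a   0    1    1    1    1    1    1
  a   0    1    1    1    1    2    2
  e   0    1    2    2    2    2    2
  d   0    1    2    2    2    2    3
  b   0    1    2    2    2    2    3
  a   0    1    2    2    2    3    3
LCS length = dp[6][6] = 3

3


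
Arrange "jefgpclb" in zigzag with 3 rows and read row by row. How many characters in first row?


Zigzag "jefgpclb" into 3 rows:
Placing characters:
  'j' => row 0
  'e' => row 1
  'f' => row 2
  'g' => row 1
  'p' => row 0
  'c' => row 1
  'l' => row 2
  'b' => row 1
Rows:
  Row 0: "jp"
  Row 1: "egcb"
  Row 2: "fl"
First row length: 2

2


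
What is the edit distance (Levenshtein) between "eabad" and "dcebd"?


Computing edit distance: "eabad" -> "dcebd"
DP table:
           d    c    e    b    d
      0    1    2    3    4    5
  e   1    1    2    2    3    4
  a   2    2    2    3    3    4
  b   3    3    3    3    3    4
  a   4    4    4    4    4    4
  d   5    4    5    5    5    4
Edit distance = dp[5][5] = 4

4


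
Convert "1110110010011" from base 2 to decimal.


Input: "1110110010011" in base 2
Positional expansion:
  Digit '1' (value 1) x 2^12 = 4096
  Digit '1' (value 1) x 2^11 = 2048
  Digit '1' (value 1) x 2^10 = 1024
  Digit '0' (value 0) x 2^9 = 0
  Digit '1' (value 1) x 2^8 = 256
  Digit '1' (value 1) x 2^7 = 128
  Digit '0' (value 0) x 2^6 = 0
  Digit '0' (value 0) x 2^5 = 0
  Digit '1' (value 1) x 2^4 = 16
  Digit '0' (value 0) x 2^3 = 0
  Digit '0' (value 0) x 2^2 = 0
  Digit '1' (value 1) x 2^1 = 2
  Digit '1' (value 1) x 2^0 = 1
Sum = 7571

7571


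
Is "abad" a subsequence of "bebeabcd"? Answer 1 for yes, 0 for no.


Check if "abad" is a subsequence of "bebeabcd"
Greedy scan:
  Position 0 ('b'): no match needed
  Position 1 ('e'): no match needed
  Position 2 ('b'): no match needed
  Position 3 ('e'): no match needed
  Position 4 ('a'): matches sub[0] = 'a'
  Position 5 ('b'): matches sub[1] = 'b'
  Position 6 ('c'): no match needed
  Position 7 ('d'): no match needed
Only matched 2/4 characters => not a subsequence

0


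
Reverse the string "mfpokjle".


Input: mfpokjle
Reading characters right to left:
  Position 7: 'e'
  Position 6: 'l'
  Position 5: 'j'
  Position 4: 'k'
  Position 3: 'o'
  Position 2: 'p'
  Position 1: 'f'
  Position 0: 'm'
Reversed: eljkopfm

eljkopfm


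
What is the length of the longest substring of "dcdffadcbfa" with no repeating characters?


Input: "dcdffadcbfa"
Sliding window (track last position of each char):
  Position 0 ('d'): window [0,0] length 1 -- new best
  Position 1 ('c'): window [0,1] length 2 -- new best
  Position 2 ('d'): repeat (last at 0), move window start to 1
  Position 2 ('d'): window [1,2] length 2
  Position 3 ('f'): window [1,3] length 3 -- new best
  Position 4 ('f'): repeat (last at 3), move window start to 4
  Position 4 ('f'): window [4,4] length 1
  Position 5 ('a'): window [4,5] length 2
  Position 6 ('d'): window [4,6] length 3
  Position 7 ('c'): window [4,7] length 4 -- new best
  Position 8 ('b'): window [4,8] length 5 -- new best
  Position 9 ('f'): repeat (last at 4), move window start to 5
  Position 9 ('f'): window [5,9] length 5
  Position 10 ('a'): repeat (last at 5), move window start to 6
  Position 10 ('a'): window [6,10] length 5
Longest substring with no repeats: "fadcb" with length 5

5


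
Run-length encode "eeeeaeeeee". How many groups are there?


Input: eeeeaeeeee
Scanning for consecutive runs:
  Group 1: 'e' x 4 (positions 0-3)
  Group 2: 'a' x 1 (positions 4-4)
  Group 3: 'e' x 5 (positions 5-9)
Total groups: 3

3


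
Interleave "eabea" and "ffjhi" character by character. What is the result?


Interleaving "eabea" and "ffjhi":
  Position 0: 'e' from first, 'f' from second => "ef"
  Position 1: 'a' from first, 'f' from second => "af"
  Position 2: 'b' from first, 'j' from second => "bj"
  Position 3: 'e' from first, 'h' from second => "eh"
  Position 4: 'a' from first, 'i' from second => "ai"
Result: efafbjehai

efafbjehai


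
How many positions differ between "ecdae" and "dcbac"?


Comparing "ecdae" and "dcbac" position by position:
  Position 0: 'e' vs 'd' => DIFFER
  Position 1: 'c' vs 'c' => same
  Position 2: 'd' vs 'b' => DIFFER
  Position 3: 'a' vs 'a' => same
  Position 4: 'e' vs 'c' => DIFFER
Positions that differ: 3

3


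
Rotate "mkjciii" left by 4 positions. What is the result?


Input: "mkjciii", rotate left by 4
First 4 characters: "mkjc"
Remaining characters: "iii"
Concatenate remaining + first: "iii" + "mkjc" = "iiimkjc"

iiimkjc


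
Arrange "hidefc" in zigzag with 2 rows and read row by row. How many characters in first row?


Zigzag "hidefc" into 2 rows:
Placing characters:
  'h' => row 0
  'i' => row 1
  'd' => row 0
  'e' => row 1
  'f' => row 0
  'c' => row 1
Rows:
  Row 0: "hdf"
  Row 1: "iec"
First row length: 3

3


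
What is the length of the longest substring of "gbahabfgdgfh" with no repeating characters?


Input: "gbahabfgdgfh"
Sliding window (track last position of each char):
  Position 0 ('g'): window [0,0] length 1 -- new best
  Position 1 ('b'): window [0,1] length 2 -- new best
  Position 2 ('a'): window [0,2] length 3 -- new best
  Position 3 ('h'): window [0,3] length 4 -- new best
  Position 4 ('a'): repeat (last at 2), move window start to 3
  Position 4 ('a'): window [3,4] length 2
  Position 5 ('b'): window [3,5] length 3
  Position 6 ('f'): window [3,6] length 4
  Position 7 ('g'): window [3,7] length 5 -- new best
  Position 8 ('d'): window [3,8] length 6 -- new best
  Position 9 ('g'): repeat (last at 7), move window start to 8
  Position 9 ('g'): window [8,9] length 2
  Position 10 ('f'): window [8,10] length 3
  Position 11 ('h'): window [8,11] length 4
Longest substring with no repeats: "habfgd" with length 6

6


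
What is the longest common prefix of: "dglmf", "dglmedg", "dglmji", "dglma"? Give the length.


Words: dglmf, dglmedg, dglmji, dglma
  Position 0: all 'd' => match
  Position 1: all 'g' => match
  Position 2: all 'l' => match
  Position 3: all 'm' => match
  Position 4: ('f', 'e', 'j', 'a') => mismatch, stop
LCP = "dglm" (length 4)

4


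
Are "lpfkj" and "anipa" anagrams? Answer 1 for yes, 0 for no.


Strings: "lpfkj", "anipa"
Sorted first:  fjklp
Sorted second: aainp
Differ at position 0: 'f' vs 'a' => not anagrams

0


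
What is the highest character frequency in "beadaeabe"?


Input: beadaeabe
Character counts:
  'a': 3
  'b': 2
  'd': 1
  'e': 3
Maximum frequency: 3

3


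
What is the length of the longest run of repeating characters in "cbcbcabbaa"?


Input: "cbcbcabbaa"
Scanning for longest run:
  Position 1 ('b'): new char, reset run to 1
  Position 2 ('c'): new char, reset run to 1
  Position 3 ('b'): new char, reset run to 1
  Position 4 ('c'): new char, reset run to 1
  Position 5 ('a'): new char, reset run to 1
  Position 6 ('b'): new char, reset run to 1
  Position 7 ('b'): continues run of 'b', length=2
  Position 8 ('a'): new char, reset run to 1
  Position 9 ('a'): continues run of 'a', length=2
Longest run: 'b' with length 2

2


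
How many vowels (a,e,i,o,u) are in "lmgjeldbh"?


Input: lmgjeldbh
Checking each character:
  'l' at position 0: consonant
  'm' at position 1: consonant
  'g' at position 2: consonant
  'j' at position 3: consonant
  'e' at position 4: vowel (running total: 1)
  'l' at position 5: consonant
  'd' at position 6: consonant
  'b' at position 7: consonant
  'h' at position 8: consonant
Total vowels: 1

1


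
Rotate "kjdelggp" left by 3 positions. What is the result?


Input: "kjdelggp", rotate left by 3
First 3 characters: "kjd"
Remaining characters: "elggp"
Concatenate remaining + first: "elggp" + "kjd" = "elggpkjd"

elggpkjd


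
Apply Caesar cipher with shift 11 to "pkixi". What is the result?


Caesar cipher: shift "pkixi" by 11
  'p' (pos 15) + 11 = pos 0 = 'a'
  'k' (pos 10) + 11 = pos 21 = 'v'
  'i' (pos 8) + 11 = pos 19 = 't'
  'x' (pos 23) + 11 = pos 8 = 'i'
  'i' (pos 8) + 11 = pos 19 = 't'
Result: avtit

avtit


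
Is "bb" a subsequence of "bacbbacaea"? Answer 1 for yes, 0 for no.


Check if "bb" is a subsequence of "bacbbacaea"
Greedy scan:
  Position 0 ('b'): matches sub[0] = 'b'
  Position 1 ('a'): no match needed
  Position 2 ('c'): no match needed
  Position 3 ('b'): matches sub[1] = 'b'
  Position 4 ('b'): no match needed
  Position 5 ('a'): no match needed
  Position 6 ('c'): no match needed
  Position 7 ('a'): no match needed
  Position 8 ('e'): no match needed
  Position 9 ('a'): no match needed
All 2 characters matched => is a subsequence

1


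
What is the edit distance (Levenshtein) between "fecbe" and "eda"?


Computing edit distance: "fecbe" -> "eda"
DP table:
           e    d    a
      0    1    2    3
  f   1    1    2    3
  e   2    1    2    3
  c   3    2    2    3
  b   4    3    3    3
  e   5    4    4    4
Edit distance = dp[5][3] = 4

4


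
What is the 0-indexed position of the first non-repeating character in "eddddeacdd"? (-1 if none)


Input: eddddeacdd
Character frequencies:
  'a': 1
  'c': 1
  'd': 6
  'e': 2
Scanning left to right for freq == 1:
  Position 0 ('e'): freq=2, skip
  Position 1 ('d'): freq=6, skip
  Position 2 ('d'): freq=6, skip
  Position 3 ('d'): freq=6, skip
  Position 4 ('d'): freq=6, skip
  Position 5 ('e'): freq=2, skip
  Position 6 ('a'): unique! => answer = 6

6


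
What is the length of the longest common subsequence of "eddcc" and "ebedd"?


LCS of "eddcc" and "ebedd"
DP table:
           e    b    e    d    d
      0    0    0    0    0    0
  e   0    1    1    1    1    1
  d   0    1    1    1    2    2
  d   0    1    1    1    2    3
  c   0    1    1    1    2    3
  c   0    1    1    1    2    3
LCS length = dp[5][5] = 3

3


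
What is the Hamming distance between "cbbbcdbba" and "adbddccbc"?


Comparing "cbbbcdbba" and "adbddccbc" position by position:
  Position 0: 'c' vs 'a' => differ
  Position 1: 'b' vs 'd' => differ
  Position 2: 'b' vs 'b' => same
  Position 3: 'b' vs 'd' => differ
  Position 4: 'c' vs 'd' => differ
  Position 5: 'd' vs 'c' => differ
  Position 6: 'b' vs 'c' => differ
  Position 7: 'b' vs 'b' => same
  Position 8: 'a' vs 'c' => differ
Total differences (Hamming distance): 7

7


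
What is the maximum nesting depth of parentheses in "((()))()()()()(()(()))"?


Input: "((()))()()()()(()(()))"
Tracking depth:
  Position 0 '(': depth becomes 1
  Position 1 '(': depth becomes 2
  Position 2 '(': depth becomes 3
  Position 3 ')': depth becomes 2
  Position 4 ')': depth becomes 1
  Position 5 ')': depth becomes 0
  Position 6 '(': depth becomes 1
  Position 7 ')': depth becomes 0
  Position 8 '(': depth becomes 1
  Position 9 ')': depth becomes 0
  Position 10 '(': depth becomes 1
  Position 11 ')': depth becomes 0
  Position 12 '(': depth becomes 1
  Position 13 ')': depth becomes 0
  Position 14 '(': depth becomes 1
  Position 15 '(': depth becomes 2
  Position 16 ')': depth becomes 1
  Position 17 '(': depth becomes 2
  Position 18 '(': depth becomes 3
  Position 19 ')': depth becomes 2
  Position 20 ')': depth becomes 1
  Position 21 ')': depth becomes 0
Maximum depth reached: 3

3


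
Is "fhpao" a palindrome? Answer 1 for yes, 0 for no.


Input: fhpao
Reversed: oaphf
  Compare pos 0 ('f') with pos 4 ('o'): MISMATCH
  Compare pos 1 ('h') with pos 3 ('a'): MISMATCH
Result: not a palindrome

0


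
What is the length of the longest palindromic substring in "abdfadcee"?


Input: "abdfadcee"
Checking substrings for palindromes:
  [7:9] "ee" (len 2) => palindrome
Longest palindromic substring: "ee" with length 2

2


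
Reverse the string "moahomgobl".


Input: moahomgobl
Reading characters right to left:
  Position 9: 'l'
  Position 8: 'b'
  Position 7: 'o'
  Position 6: 'g'
  Position 5: 'm'
  Position 4: 'o'
  Position 3: 'h'
  Position 2: 'a'
  Position 1: 'o'
  Position 0: 'm'
Reversed: lbogmohaom

lbogmohaom


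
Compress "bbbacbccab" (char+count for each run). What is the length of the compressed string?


Input: bbbacbccab
Runs:
  'b' x 3 => "b3"
  'a' x 1 => "a1"
  'c' x 1 => "c1"
  'b' x 1 => "b1"
  'c' x 2 => "c2"
  'a' x 1 => "a1"
  'b' x 1 => "b1"
Compressed: "b3a1c1b1c2a1b1"
Compressed length: 14

14


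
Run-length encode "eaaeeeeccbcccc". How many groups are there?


Input: eaaeeeeccbcccc
Scanning for consecutive runs:
  Group 1: 'e' x 1 (positions 0-0)
  Group 2: 'a' x 2 (positions 1-2)
  Group 3: 'e' x 4 (positions 3-6)
  Group 4: 'c' x 2 (positions 7-8)
  Group 5: 'b' x 1 (positions 9-9)
  Group 6: 'c' x 4 (positions 10-13)
Total groups: 6

6


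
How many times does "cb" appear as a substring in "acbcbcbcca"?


Searching for "cb" in "acbcbcbcca"
Scanning each position:
  Position 0: "ac" => no
  Position 1: "cb" => MATCH
  Position 2: "bc" => no
  Position 3: "cb" => MATCH
  Position 4: "bc" => no
  Position 5: "cb" => MATCH
  Position 6: "bc" => no
  Position 7: "cc" => no
  Position 8: "ca" => no
Total occurrences: 3

3


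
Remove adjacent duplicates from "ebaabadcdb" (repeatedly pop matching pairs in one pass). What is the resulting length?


Input: ebaabadcdb
Stack-based adjacent duplicate removal:
  Read 'e': push. Stack: e
  Read 'b': push. Stack: eb
  Read 'a': push. Stack: eba
  Read 'a': matches stack top 'a' => pop. Stack: eb
  Read 'b': matches stack top 'b' => pop. Stack: e
  Read 'a': push. Stack: ea
  Read 'd': push. Stack: ead
  Read 'c': push. Stack: eadc
  Read 'd': push. Stack: eadcd
  Read 'b': push. Stack: eadcdb
Final stack: "eadcdb" (length 6)

6


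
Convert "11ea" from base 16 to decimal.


Input: "11ea" in base 16
Positional expansion:
  Digit '1' (value 1) x 16^3 = 4096
  Digit '1' (value 1) x 16^2 = 256
  Digit 'e' (value 14) x 16^1 = 224
  Digit 'a' (value 10) x 16^0 = 10
Sum = 4586

4586


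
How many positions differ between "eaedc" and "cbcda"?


Comparing "eaedc" and "cbcda" position by position:
  Position 0: 'e' vs 'c' => DIFFER
  Position 1: 'a' vs 'b' => DIFFER
  Position 2: 'e' vs 'c' => DIFFER
  Position 3: 'd' vs 'd' => same
  Position 4: 'c' vs 'a' => DIFFER
Positions that differ: 4

4


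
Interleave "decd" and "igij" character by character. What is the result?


Interleaving "decd" and "igij":
  Position 0: 'd' from first, 'i' from second => "di"
  Position 1: 'e' from first, 'g' from second => "eg"
  Position 2: 'c' from first, 'i' from second => "ci"
  Position 3: 'd' from first, 'j' from second => "dj"
Result: diegcidj

diegcidj


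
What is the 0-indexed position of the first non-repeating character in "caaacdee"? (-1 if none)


Input: caaacdee
Character frequencies:
  'a': 3
  'c': 2
  'd': 1
  'e': 2
Scanning left to right for freq == 1:
  Position 0 ('c'): freq=2, skip
  Position 1 ('a'): freq=3, skip
  Position 2 ('a'): freq=3, skip
  Position 3 ('a'): freq=3, skip
  Position 4 ('c'): freq=2, skip
  Position 5 ('d'): unique! => answer = 5

5


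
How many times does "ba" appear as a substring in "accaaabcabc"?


Searching for "ba" in "accaaabcabc"
Scanning each position:
  Position 0: "ac" => no
  Position 1: "cc" => no
  Position 2: "ca" => no
  Position 3: "aa" => no
  Position 4: "aa" => no
  Position 5: "ab" => no
  Position 6: "bc" => no
  Position 7: "ca" => no
  Position 8: "ab" => no
  Position 9: "bc" => no
Total occurrences: 0

0


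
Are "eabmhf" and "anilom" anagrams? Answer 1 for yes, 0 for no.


Strings: "eabmhf", "anilom"
Sorted first:  abefhm
Sorted second: ailmno
Differ at position 1: 'b' vs 'i' => not anagrams

0


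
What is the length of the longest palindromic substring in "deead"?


Input: "deead"
Checking substrings for palindromes:
  [1:3] "ee" (len 2) => palindrome
Longest palindromic substring: "ee" with length 2

2


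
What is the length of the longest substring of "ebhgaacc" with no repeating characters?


Input: "ebhgaacc"
Sliding window (track last position of each char):
  Position 0 ('e'): window [0,0] length 1 -- new best
  Position 1 ('b'): window [0,1] length 2 -- new best
  Position 2 ('h'): window [0,2] length 3 -- new best
  Position 3 ('g'): window [0,3] length 4 -- new best
  Position 4 ('a'): window [0,4] length 5 -- new best
  Position 5 ('a'): repeat (last at 4), move window start to 5
  Position 5 ('a'): window [5,5] length 1
  Position 6 ('c'): window [5,6] length 2
  Position 7 ('c'): repeat (last at 6), move window start to 7
  Position 7 ('c'): window [7,7] length 1
Longest substring with no repeats: "ebhga" with length 5

5


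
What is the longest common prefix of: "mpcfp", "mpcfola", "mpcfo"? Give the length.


Words: mpcfp, mpcfola, mpcfo
  Position 0: all 'm' => match
  Position 1: all 'p' => match
  Position 2: all 'c' => match
  Position 3: all 'f' => match
  Position 4: ('p', 'o', 'o') => mismatch, stop
LCP = "mpcf" (length 4)

4


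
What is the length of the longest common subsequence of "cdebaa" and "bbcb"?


LCS of "cdebaa" and "bbcb"
DP table:
           b    b    c    b
      0    0    0    0    0
  c   0    0    0    1    1
  d   0    0    0    1    1
  e   0    0    0    1    1
  b   0    1    1    1    2
  a   0    1    1    1    2
  a   0    1    1    1    2
LCS length = dp[6][4] = 2

2


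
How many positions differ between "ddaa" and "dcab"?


Comparing "ddaa" and "dcab" position by position:
  Position 0: 'd' vs 'd' => same
  Position 1: 'd' vs 'c' => DIFFER
  Position 2: 'a' vs 'a' => same
  Position 3: 'a' vs 'b' => DIFFER
Positions that differ: 2

2


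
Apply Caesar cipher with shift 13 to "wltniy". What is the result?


Caesar cipher: shift "wltniy" by 13
  'w' (pos 22) + 13 = pos 9 = 'j'
  'l' (pos 11) + 13 = pos 24 = 'y'
  't' (pos 19) + 13 = pos 6 = 'g'
  'n' (pos 13) + 13 = pos 0 = 'a'
  'i' (pos 8) + 13 = pos 21 = 'v'
  'y' (pos 24) + 13 = pos 11 = 'l'
Result: jygavl

jygavl


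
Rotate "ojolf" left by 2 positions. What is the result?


Input: "ojolf", rotate left by 2
First 2 characters: "oj"
Remaining characters: "olf"
Concatenate remaining + first: "olf" + "oj" = "olfoj"

olfoj


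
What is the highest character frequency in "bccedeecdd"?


Input: bccedeecdd
Character counts:
  'b': 1
  'c': 3
  'd': 3
  'e': 3
Maximum frequency: 3

3


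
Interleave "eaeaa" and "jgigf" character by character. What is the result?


Interleaving "eaeaa" and "jgigf":
  Position 0: 'e' from first, 'j' from second => "ej"
  Position 1: 'a' from first, 'g' from second => "ag"
  Position 2: 'e' from first, 'i' from second => "ei"
  Position 3: 'a' from first, 'g' from second => "ag"
  Position 4: 'a' from first, 'f' from second => "af"
Result: ejageiagaf

ejageiagaf


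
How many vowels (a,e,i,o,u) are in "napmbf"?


Input: napmbf
Checking each character:
  'n' at position 0: consonant
  'a' at position 1: vowel (running total: 1)
  'p' at position 2: consonant
  'm' at position 3: consonant
  'b' at position 4: consonant
  'f' at position 5: consonant
Total vowels: 1

1


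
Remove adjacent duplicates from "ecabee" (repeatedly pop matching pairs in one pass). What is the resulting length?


Input: ecabee
Stack-based adjacent duplicate removal:
  Read 'e': push. Stack: e
  Read 'c': push. Stack: ec
  Read 'a': push. Stack: eca
  Read 'b': push. Stack: ecab
  Read 'e': push. Stack: ecabe
  Read 'e': matches stack top 'e' => pop. Stack: ecab
Final stack: "ecab" (length 4)

4


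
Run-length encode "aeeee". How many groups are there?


Input: aeeee
Scanning for consecutive runs:
  Group 1: 'a' x 1 (positions 0-0)
  Group 2: 'e' x 4 (positions 1-4)
Total groups: 2

2


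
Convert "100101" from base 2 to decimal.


Input: "100101" in base 2
Positional expansion:
  Digit '1' (value 1) x 2^5 = 32
  Digit '0' (value 0) x 2^4 = 0
  Digit '0' (value 0) x 2^3 = 0
  Digit '1' (value 1) x 2^2 = 4
  Digit '0' (value 0) x 2^1 = 0
  Digit '1' (value 1) x 2^0 = 1
Sum = 37

37


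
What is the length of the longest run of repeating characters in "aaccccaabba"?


Input: "aaccccaabba"
Scanning for longest run:
  Position 1 ('a'): continues run of 'a', length=2
  Position 2 ('c'): new char, reset run to 1
  Position 3 ('c'): continues run of 'c', length=2
  Position 4 ('c'): continues run of 'c', length=3
  Position 5 ('c'): continues run of 'c', length=4
  Position 6 ('a'): new char, reset run to 1
  Position 7 ('a'): continues run of 'a', length=2
  Position 8 ('b'): new char, reset run to 1
  Position 9 ('b'): continues run of 'b', length=2
  Position 10 ('a'): new char, reset run to 1
Longest run: 'c' with length 4

4


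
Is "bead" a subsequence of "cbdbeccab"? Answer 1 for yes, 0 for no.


Check if "bead" is a subsequence of "cbdbeccab"
Greedy scan:
  Position 0 ('c'): no match needed
  Position 1 ('b'): matches sub[0] = 'b'
  Position 2 ('d'): no match needed
  Position 3 ('b'): no match needed
  Position 4 ('e'): matches sub[1] = 'e'
  Position 5 ('c'): no match needed
  Position 6 ('c'): no match needed
  Position 7 ('a'): matches sub[2] = 'a'
  Position 8 ('b'): no match needed
Only matched 3/4 characters => not a subsequence

0


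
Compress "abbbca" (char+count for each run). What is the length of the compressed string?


Input: abbbca
Runs:
  'a' x 1 => "a1"
  'b' x 3 => "b3"
  'c' x 1 => "c1"
  'a' x 1 => "a1"
Compressed: "a1b3c1a1"
Compressed length: 8

8


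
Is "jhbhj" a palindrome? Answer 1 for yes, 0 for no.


Input: jhbhj
Reversed: jhbhj
  Compare pos 0 ('j') with pos 4 ('j'): match
  Compare pos 1 ('h') with pos 3 ('h'): match
Result: palindrome

1


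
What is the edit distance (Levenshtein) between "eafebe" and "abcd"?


Computing edit distance: "eafebe" -> "abcd"
DP table:
           a    b    c    d
      0    1    2    3    4
  e   1    1    2    3    4
  a   2    1    2    3    4
  f   3    2    2    3    4
  e   4    3    3    3    4
  b   5    4    3    4    4
  e   6    5    4    4    5
Edit distance = dp[6][4] = 5

5


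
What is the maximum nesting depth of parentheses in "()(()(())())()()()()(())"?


Input: "()(()(())())()()()()(())"
Tracking depth:
  Position 0 '(': depth becomes 1
  Position 1 ')': depth becomes 0
  Position 2 '(': depth becomes 1
  Position 3 '(': depth becomes 2
  Position 4 ')': depth becomes 1
  Position 5 '(': depth becomes 2
  Position 6 '(': depth becomes 3
  Position 7 ')': depth becomes 2
  Position 8 ')': depth becomes 1
  Position 9 '(': depth becomes 2
  Position 10 ')': depth becomes 1
  Position 11 ')': depth becomes 0
  Position 12 '(': depth becomes 1
  Position 13 ')': depth becomes 0
  Position 14 '(': depth becomes 1
  Position 15 ')': depth becomes 0
  Position 16 '(': depth becomes 1
  Position 17 ')': depth becomes 0
  Position 18 '(': depth becomes 1
  Position 19 ')': depth becomes 0
  Position 20 '(': depth becomes 1
  Position 21 '(': depth becomes 2
  Position 22 ')': depth becomes 1
  Position 23 ')': depth becomes 0
Maximum depth reached: 3

3


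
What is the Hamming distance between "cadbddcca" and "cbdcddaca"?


Comparing "cadbddcca" and "cbdcddaca" position by position:
  Position 0: 'c' vs 'c' => same
  Position 1: 'a' vs 'b' => differ
  Position 2: 'd' vs 'd' => same
  Position 3: 'b' vs 'c' => differ
  Position 4: 'd' vs 'd' => same
  Position 5: 'd' vs 'd' => same
  Position 6: 'c' vs 'a' => differ
  Position 7: 'c' vs 'c' => same
  Position 8: 'a' vs 'a' => same
Total differences (Hamming distance): 3

3


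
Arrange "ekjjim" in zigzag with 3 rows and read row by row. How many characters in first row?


Zigzag "ekjjim" into 3 rows:
Placing characters:
  'e' => row 0
  'k' => row 1
  'j' => row 2
  'j' => row 1
  'i' => row 0
  'm' => row 1
Rows:
  Row 0: "ei"
  Row 1: "kjm"
  Row 2: "j"
First row length: 2

2


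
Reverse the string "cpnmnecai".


Input: cpnmnecai
Reading characters right to left:
  Position 8: 'i'
  Position 7: 'a'
  Position 6: 'c'
  Position 5: 'e'
  Position 4: 'n'
  Position 3: 'm'
  Position 2: 'n'
  Position 1: 'p'
  Position 0: 'c'
Reversed: iacenmnpc

iacenmnpc


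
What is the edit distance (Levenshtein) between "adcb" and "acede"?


Computing edit distance: "adcb" -> "acede"
DP table:
           a    c    e    d    e
      0    1    2    3    4    5
  a   1    0    1    2    3    4
  d   2    1    1    2    2    3
  c   3    2    1    2    3    3
  b   4    3    2    2    3    4
Edit distance = dp[4][5] = 4

4


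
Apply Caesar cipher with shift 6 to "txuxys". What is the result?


Caesar cipher: shift "txuxys" by 6
  't' (pos 19) + 6 = pos 25 = 'z'
  'x' (pos 23) + 6 = pos 3 = 'd'
  'u' (pos 20) + 6 = pos 0 = 'a'
  'x' (pos 23) + 6 = pos 3 = 'd'
  'y' (pos 24) + 6 = pos 4 = 'e'
  's' (pos 18) + 6 = pos 24 = 'y'
Result: zdadey

zdadey


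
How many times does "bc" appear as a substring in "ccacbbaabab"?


Searching for "bc" in "ccacbbaabab"
Scanning each position:
  Position 0: "cc" => no
  Position 1: "ca" => no
  Position 2: "ac" => no
  Position 3: "cb" => no
  Position 4: "bb" => no
  Position 5: "ba" => no
  Position 6: "aa" => no
  Position 7: "ab" => no
  Position 8: "ba" => no
  Position 9: "ab" => no
Total occurrences: 0

0


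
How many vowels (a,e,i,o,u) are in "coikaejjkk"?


Input: coikaejjkk
Checking each character:
  'c' at position 0: consonant
  'o' at position 1: vowel (running total: 1)
  'i' at position 2: vowel (running total: 2)
  'k' at position 3: consonant
  'a' at position 4: vowel (running total: 3)
  'e' at position 5: vowel (running total: 4)
  'j' at position 6: consonant
  'j' at position 7: consonant
  'k' at position 8: consonant
  'k' at position 9: consonant
Total vowels: 4

4


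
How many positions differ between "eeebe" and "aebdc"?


Comparing "eeebe" and "aebdc" position by position:
  Position 0: 'e' vs 'a' => DIFFER
  Position 1: 'e' vs 'e' => same
  Position 2: 'e' vs 'b' => DIFFER
  Position 3: 'b' vs 'd' => DIFFER
  Position 4: 'e' vs 'c' => DIFFER
Positions that differ: 4

4


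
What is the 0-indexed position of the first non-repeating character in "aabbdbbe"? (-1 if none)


Input: aabbdbbe
Character frequencies:
  'a': 2
  'b': 4
  'd': 1
  'e': 1
Scanning left to right for freq == 1:
  Position 0 ('a'): freq=2, skip
  Position 1 ('a'): freq=2, skip
  Position 2 ('b'): freq=4, skip
  Position 3 ('b'): freq=4, skip
  Position 4 ('d'): unique! => answer = 4

4


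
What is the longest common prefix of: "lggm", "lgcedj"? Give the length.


Words: lggm, lgcedj
  Position 0: all 'l' => match
  Position 1: all 'g' => match
  Position 2: ('g', 'c') => mismatch, stop
LCP = "lg" (length 2)

2


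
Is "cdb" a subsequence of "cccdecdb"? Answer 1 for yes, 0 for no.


Check if "cdb" is a subsequence of "cccdecdb"
Greedy scan:
  Position 0 ('c'): matches sub[0] = 'c'
  Position 1 ('c'): no match needed
  Position 2 ('c'): no match needed
  Position 3 ('d'): matches sub[1] = 'd'
  Position 4 ('e'): no match needed
  Position 5 ('c'): no match needed
  Position 6 ('d'): no match needed
  Position 7 ('b'): matches sub[2] = 'b'
All 3 characters matched => is a subsequence

1


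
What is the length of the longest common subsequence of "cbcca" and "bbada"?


LCS of "cbcca" and "bbada"
DP table:
           b    b    a    d    a
      0    0    0    0    0    0
  c   0    0    0    0    0    0
  b   0    1    1    1    1    1
  c   0    1    1    1    1    1
  c   0    1    1    1    1    1
  a   0    1    1    2    2    2
LCS length = dp[5][5] = 2

2


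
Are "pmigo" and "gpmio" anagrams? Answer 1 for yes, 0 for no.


Strings: "pmigo", "gpmio"
Sorted first:  gimop
Sorted second: gimop
Sorted forms match => anagrams

1


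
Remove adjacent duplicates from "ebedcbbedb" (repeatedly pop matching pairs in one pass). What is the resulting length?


Input: ebedcbbedb
Stack-based adjacent duplicate removal:
  Read 'e': push. Stack: e
  Read 'b': push. Stack: eb
  Read 'e': push. Stack: ebe
  Read 'd': push. Stack: ebed
  Read 'c': push. Stack: ebedc
  Read 'b': push. Stack: ebedcb
  Read 'b': matches stack top 'b' => pop. Stack: ebedc
  Read 'e': push. Stack: ebedce
  Read 'd': push. Stack: ebedced
  Read 'b': push. Stack: ebedcedb
Final stack: "ebedcedb" (length 8)

8


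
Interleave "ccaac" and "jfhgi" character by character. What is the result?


Interleaving "ccaac" and "jfhgi":
  Position 0: 'c' from first, 'j' from second => "cj"
  Position 1: 'c' from first, 'f' from second => "cf"
  Position 2: 'a' from first, 'h' from second => "ah"
  Position 3: 'a' from first, 'g' from second => "ag"
  Position 4: 'c' from first, 'i' from second => "ci"
Result: cjcfahagci

cjcfahagci


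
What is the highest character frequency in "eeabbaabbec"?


Input: eeabbaabbec
Character counts:
  'a': 3
  'b': 4
  'c': 1
  'e': 3
Maximum frequency: 4

4


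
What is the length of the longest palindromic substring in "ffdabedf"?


Input: "ffdabedf"
Checking substrings for palindromes:
  [0:2] "ff" (len 2) => palindrome
Longest palindromic substring: "ff" with length 2

2


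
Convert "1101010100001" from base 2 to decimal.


Input: "1101010100001" in base 2
Positional expansion:
  Digit '1' (value 1) x 2^12 = 4096
  Digit '1' (value 1) x 2^11 = 2048
  Digit '0' (value 0) x 2^10 = 0
  Digit '1' (value 1) x 2^9 = 512
  Digit '0' (value 0) x 2^8 = 0
  Digit '1' (value 1) x 2^7 = 128
  Digit '0' (value 0) x 2^6 = 0
  Digit '1' (value 1) x 2^5 = 32
  Digit '0' (value 0) x 2^4 = 0
  Digit '0' (value 0) x 2^3 = 0
  Digit '0' (value 0) x 2^2 = 0
  Digit '0' (value 0) x 2^1 = 0
  Digit '1' (value 1) x 2^0 = 1
Sum = 6817

6817


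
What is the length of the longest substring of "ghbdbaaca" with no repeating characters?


Input: "ghbdbaaca"
Sliding window (track last position of each char):
  Position 0 ('g'): window [0,0] length 1 -- new best
  Position 1 ('h'): window [0,1] length 2 -- new best
  Position 2 ('b'): window [0,2] length 3 -- new best
  Position 3 ('d'): window [0,3] length 4 -- new best
  Position 4 ('b'): repeat (last at 2), move window start to 3
  Position 4 ('b'): window [3,4] length 2
  Position 5 ('a'): window [3,5] length 3
  Position 6 ('a'): repeat (last at 5), move window start to 6
  Position 6 ('a'): window [6,6] length 1
  Position 7 ('c'): window [6,7] length 2
  Position 8 ('a'): repeat (last at 6), move window start to 7
  Position 8 ('a'): window [7,8] length 2
Longest substring with no repeats: "ghbd" with length 4

4


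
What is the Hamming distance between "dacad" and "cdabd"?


Comparing "dacad" and "cdabd" position by position:
  Position 0: 'd' vs 'c' => differ
  Position 1: 'a' vs 'd' => differ
  Position 2: 'c' vs 'a' => differ
  Position 3: 'a' vs 'b' => differ
  Position 4: 'd' vs 'd' => same
Total differences (Hamming distance): 4

4


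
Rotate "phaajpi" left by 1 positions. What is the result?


Input: "phaajpi", rotate left by 1
First 1 characters: "p"
Remaining characters: "haajpi"
Concatenate remaining + first: "haajpi" + "p" = "haajpip"

haajpip


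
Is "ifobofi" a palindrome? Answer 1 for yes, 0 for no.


Input: ifobofi
Reversed: ifobofi
  Compare pos 0 ('i') with pos 6 ('i'): match
  Compare pos 1 ('f') with pos 5 ('f'): match
  Compare pos 2 ('o') with pos 4 ('o'): match
Result: palindrome

1


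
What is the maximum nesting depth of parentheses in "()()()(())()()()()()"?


Input: "()()()(())()()()()()"
Tracking depth:
  Position 0 '(': depth becomes 1
  Position 1 ')': depth becomes 0
  Position 2 '(': depth becomes 1
  Position 3 ')': depth becomes 0
  Position 4 '(': depth becomes 1
  Position 5 ')': depth becomes 0
  Position 6 '(': depth becomes 1
  Position 7 '(': depth becomes 2
  Position 8 ')': depth becomes 1
  Position 9 ')': depth becomes 0
  Position 10 '(': depth becomes 1
  Position 11 ')': depth becomes 0
  Position 12 '(': depth becomes 1
  Position 13 ')': depth becomes 0
  Position 14 '(': depth becomes 1
  Position 15 ')': depth becomes 0
  Position 16 '(': depth becomes 1
  Position 17 ')': depth becomes 0
  Position 18 '(': depth becomes 1
  Position 19 ')': depth becomes 0
Maximum depth reached: 2

2


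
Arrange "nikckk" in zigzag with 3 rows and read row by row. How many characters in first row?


Zigzag "nikckk" into 3 rows:
Placing characters:
  'n' => row 0
  'i' => row 1
  'k' => row 2
  'c' => row 1
  'k' => row 0
  'k' => row 1
Rows:
  Row 0: "nk"
  Row 1: "ick"
  Row 2: "k"
First row length: 2

2
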